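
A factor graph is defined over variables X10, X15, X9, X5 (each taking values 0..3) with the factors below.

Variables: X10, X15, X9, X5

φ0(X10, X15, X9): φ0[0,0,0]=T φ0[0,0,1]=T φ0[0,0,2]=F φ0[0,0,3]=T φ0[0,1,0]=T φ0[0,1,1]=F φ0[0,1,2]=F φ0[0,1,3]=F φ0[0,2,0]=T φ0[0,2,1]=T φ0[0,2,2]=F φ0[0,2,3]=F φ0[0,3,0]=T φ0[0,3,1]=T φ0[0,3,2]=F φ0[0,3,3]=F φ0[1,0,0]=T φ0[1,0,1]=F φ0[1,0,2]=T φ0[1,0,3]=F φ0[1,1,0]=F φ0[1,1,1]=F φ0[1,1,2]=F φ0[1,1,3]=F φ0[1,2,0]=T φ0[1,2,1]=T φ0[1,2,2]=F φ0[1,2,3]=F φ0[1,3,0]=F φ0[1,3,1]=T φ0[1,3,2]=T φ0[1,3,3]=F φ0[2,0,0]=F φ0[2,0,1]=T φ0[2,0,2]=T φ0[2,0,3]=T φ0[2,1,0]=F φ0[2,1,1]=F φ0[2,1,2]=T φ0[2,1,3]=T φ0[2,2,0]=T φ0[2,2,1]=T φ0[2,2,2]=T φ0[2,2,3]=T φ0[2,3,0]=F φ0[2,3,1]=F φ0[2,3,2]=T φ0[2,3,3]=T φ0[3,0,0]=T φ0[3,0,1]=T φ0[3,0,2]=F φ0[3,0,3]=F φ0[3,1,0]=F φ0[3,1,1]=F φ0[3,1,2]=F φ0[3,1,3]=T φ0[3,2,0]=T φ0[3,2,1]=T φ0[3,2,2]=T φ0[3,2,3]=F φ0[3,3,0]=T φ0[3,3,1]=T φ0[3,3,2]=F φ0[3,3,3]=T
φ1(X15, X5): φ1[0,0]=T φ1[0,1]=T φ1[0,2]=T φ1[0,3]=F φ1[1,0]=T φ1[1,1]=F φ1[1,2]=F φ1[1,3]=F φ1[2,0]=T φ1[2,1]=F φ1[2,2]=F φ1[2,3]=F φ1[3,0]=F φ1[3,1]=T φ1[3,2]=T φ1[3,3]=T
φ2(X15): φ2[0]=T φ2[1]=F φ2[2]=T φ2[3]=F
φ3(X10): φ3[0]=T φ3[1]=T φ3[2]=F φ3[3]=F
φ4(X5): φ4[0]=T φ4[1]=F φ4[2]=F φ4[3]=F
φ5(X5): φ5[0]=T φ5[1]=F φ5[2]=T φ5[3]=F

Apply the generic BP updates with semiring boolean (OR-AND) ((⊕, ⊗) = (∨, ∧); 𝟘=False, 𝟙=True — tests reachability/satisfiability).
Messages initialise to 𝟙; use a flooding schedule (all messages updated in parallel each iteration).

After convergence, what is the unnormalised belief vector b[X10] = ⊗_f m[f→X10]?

init: all messages = 𝟙 over 4 values
r1 m[φ0→X10] = [T, T, T, T]
r1 m[φ0→X15] = [T, T, T, T]
r1 m[φ0→X9] = [T, T, T, T]
r1 m[φ1→X15] = [T, T, T, T]
r1 m[φ1→X5] = [T, T, T, T]
r1 m[φ2→X15] = [T, F, T, F]
r1 m[φ3→X10] = [T, T, F, F]
r1 m[φ4→X5] = [T, F, F, F]
r1 m[φ5→X5] = [T, F, T, F]
r1 m[X10→φ0] = [T, T, T, T]
r1 m[X10→φ3] = [T, T, T, T]
r1 m[X15→φ0] = [T, T, T, T]
r1 m[X15→φ1] = [T, T, T, T]
r1 m[X15→φ2] = [T, T, T, T]
r1 m[X9→φ0] = [T, T, T, T]
r1 m[X5→φ1] = [T, T, T, T]
r1 m[X5→φ4] = [T, T, T, T]
r1 m[X5→φ5] = [T, T, T, T]
r2 m[φ0→X10] = [T, T, T, T]
r2 m[φ0→X15] = [T, T, T, T]
r2 m[φ0→X9] = [T, T, T, T]
r2 m[φ1→X15] = [T, T, T, T]
r2 m[φ1→X5] = [T, T, T, T]
r2 m[φ2→X15] = [T, F, T, F]
r2 m[φ3→X10] = [T, T, F, F]
r2 m[φ4→X5] = [T, F, F, F]
r2 m[φ5→X5] = [T, F, T, F]
r2 m[X10→φ0] = [T, T, F, F]
r2 m[X10→φ3] = [T, T, T, T]
r2 m[X15→φ0] = [T, F, T, F]
r2 m[X15→φ1] = [T, F, T, F]
r2 m[X15→φ2] = [T, T, T, T]
r2 m[X9→φ0] = [T, T, T, T]
r2 m[X5→φ1] = [T, F, F, F]
r2 m[X5→φ4] = [T, F, T, F]
r2 m[X5→φ5] = [T, F, F, F]
r3 m[φ0→X10] = [T, T, T, T]
r3 m[φ0→X15] = [T, T, T, T]
r3 m[φ0→X9] = [T, T, T, T]
r3 m[φ1→X15] = [T, T, T, F]
r3 m[φ1→X5] = [T, T, T, F]
r3 m[φ2→X15] = [T, F, T, F]
r3 m[φ3→X10] = [T, T, F, F]
r3 m[φ4→X5] = [T, F, F, F]
r3 m[φ5→X5] = [T, F, T, F]
r3 m[X10→φ0] = [T, T, F, F]
r3 m[X10→φ3] = [T, T, T, T]
r3 m[X15→φ0] = [T, F, T, F]
r3 m[X15→φ1] = [T, F, T, F]
r3 m[X15→φ2] = [T, T, T, T]
r3 m[X9→φ0] = [T, T, T, T]
r3 m[X5→φ1] = [T, F, F, F]
r3 m[X5→φ4] = [T, F, T, F]
r3 m[X5→φ5] = [T, F, F, F]
r4 m[φ0→X10] = [T, T, T, T]
r4 m[φ0→X15] = [T, T, T, T]
r4 m[φ0→X9] = [T, T, T, T]
r4 m[φ1→X15] = [T, T, T, F]
r4 m[φ1→X5] = [T, T, T, F]
r4 m[φ2→X15] = [T, F, T, F]
r4 m[φ3→X10] = [T, T, F, F]
r4 m[φ4→X5] = [T, F, F, F]
r4 m[φ5→X5] = [T, F, T, F]
r4 m[X10→φ0] = [T, T, F, F]
r4 m[X10→φ3] = [T, T, T, T]
r4 m[X15→φ0] = [T, F, T, F]
r4 m[X15→φ1] = [T, F, T, F]
r4 m[X15→φ2] = [T, T, T, F]
r4 m[X9→φ0] = [T, T, T, T]
r4 m[X5→φ1] = [T, F, F, F]
r4 m[X5→φ4] = [T, F, T, F]
r4 m[X5→φ5] = [T, F, F, F]
r5 m[φ0→X10] = [T, T, T, T]
r5 m[φ0→X15] = [T, T, T, T]
r5 m[φ0→X9] = [T, T, T, T]
r5 m[φ1→X15] = [T, T, T, F]
r5 m[φ1→X5] = [T, T, T, F]
r5 m[φ2→X15] = [T, F, T, F]
r5 m[φ3→X10] = [T, T, F, F]
r5 m[φ4→X5] = [T, F, F, F]
r5 m[φ5→X5] = [T, F, T, F]
r5 m[X10→φ0] = [T, T, F, F]
r5 m[X10→φ3] = [T, T, T, T]
r5 m[X15→φ0] = [T, F, T, F]
r5 m[X15→φ1] = [T, F, T, F]
r5 m[X15→φ2] = [T, T, T, F]
r5 m[X9→φ0] = [T, T, T, T]
r5 m[X5→φ1] = [T, F, F, F]
r5 m[X5→φ4] = [T, F, T, F]
r5 m[X5→φ5] = [T, F, F, F]
fixed point reached at round 5
b[X10] = ⊗ incoming = [T, T, F, F]

b[X10] = [T, T, F, F]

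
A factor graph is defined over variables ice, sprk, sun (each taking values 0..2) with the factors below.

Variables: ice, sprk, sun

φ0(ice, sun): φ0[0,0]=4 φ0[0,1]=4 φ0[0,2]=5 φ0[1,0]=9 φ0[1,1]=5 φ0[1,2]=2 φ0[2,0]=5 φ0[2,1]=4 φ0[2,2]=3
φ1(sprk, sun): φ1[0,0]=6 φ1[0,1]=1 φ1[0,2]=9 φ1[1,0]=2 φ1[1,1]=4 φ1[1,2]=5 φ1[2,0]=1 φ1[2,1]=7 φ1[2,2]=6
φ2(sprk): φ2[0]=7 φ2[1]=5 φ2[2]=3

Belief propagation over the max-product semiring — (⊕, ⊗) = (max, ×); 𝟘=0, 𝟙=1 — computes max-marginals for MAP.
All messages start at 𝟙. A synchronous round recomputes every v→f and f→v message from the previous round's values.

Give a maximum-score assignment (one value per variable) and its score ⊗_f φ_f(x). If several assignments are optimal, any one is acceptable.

init: all messages = 𝟙 over 3 values
r1 m[φ0→ice] = [5, 9, 5]
r1 m[φ0→sun] = [9, 5, 5]
r1 m[φ1→sprk] = [9, 5, 7]
r1 m[φ1→sun] = [6, 7, 9]
r1 m[φ2→sprk] = [7, 5, 3]
r1 m[ice→φ0] = [1, 1, 1]
r1 m[sprk→φ1] = [1, 1, 1]
r1 m[sprk→φ2] = [1, 1, 1]
r1 m[sun→φ0] = [1, 1, 1]
r1 m[sun→φ1] = [1, 1, 1]
r2 m[φ0→ice] = [5, 9, 5]
r2 m[φ0→sun] = [9, 5, 5]
r2 m[φ1→sprk] = [9, 5, 7]
r2 m[φ1→sun] = [6, 7, 9]
r2 m[φ2→sprk] = [7, 5, 3]
r2 m[ice→φ0] = [1, 1, 1]
r2 m[sprk→φ1] = [7, 5, 3]
r2 m[sprk→φ2] = [9, 5, 7]
r2 m[sun→φ0] = [6, 7, 9]
r2 m[sun→φ1] = [9, 5, 5]
r3 m[φ0→ice] = [45, 54, 30]
r3 m[φ0→sun] = [9, 5, 5]
r3 m[φ1→sprk] = [54, 25, 35]
r3 m[φ1→sun] = [42, 21, 63]
r3 m[φ2→sprk] = [7, 5, 3]
r3 m[ice→φ0] = [1, 1, 1]
r3 m[sprk→φ1] = [7, 5, 3]
r3 m[sprk→φ2] = [9, 5, 7]
r3 m[sun→φ0] = [6, 7, 9]
r3 m[sun→φ1] = [9, 5, 5]
r4 m[φ0→ice] = [45, 54, 30]
r4 m[φ0→sun] = [9, 5, 5]
r4 m[φ1→sprk] = [54, 25, 35]
r4 m[φ1→sun] = [42, 21, 63]
r4 m[φ2→sprk] = [7, 5, 3]
r4 m[ice→φ0] = [1, 1, 1]
r4 m[sprk→φ1] = [7, 5, 3]
r4 m[sprk→φ2] = [54, 25, 35]
r4 m[sun→φ0] = [42, 21, 63]
r4 m[sun→φ1] = [9, 5, 5]
r5 m[φ0→ice] = [315, 378, 210]
r5 m[φ0→sun] = [9, 5, 5]
r5 m[φ1→sprk] = [54, 25, 35]
r5 m[φ1→sun] = [42, 21, 63]
r5 m[φ2→sprk] = [7, 5, 3]
r5 m[ice→φ0] = [1, 1, 1]
r5 m[sprk→φ1] = [7, 5, 3]
r5 m[sprk→φ2] = [54, 25, 35]
r5 m[sun→φ0] = [42, 21, 63]
r5 m[sun→φ1] = [9, 5, 5]
r6 m[φ0→ice] = [315, 378, 210]
r6 m[φ0→sun] = [9, 5, 5]
r6 m[φ1→sprk] = [54, 25, 35]
r6 m[φ1→sun] = [42, 21, 63]
r6 m[φ2→sprk] = [7, 5, 3]
r6 m[ice→φ0] = [1, 1, 1]
r6 m[sprk→φ1] = [7, 5, 3]
r6 m[sprk→φ2] = [54, 25, 35]
r6 m[sun→φ0] = [42, 21, 63]
r6 m[sun→φ1] = [9, 5, 5]
fixed point reached at round 6
traceback from ice: (ice=1, sprk=0, sun=0), score=378

assignment: (ice=1, sprk=0, sun=0); score = 378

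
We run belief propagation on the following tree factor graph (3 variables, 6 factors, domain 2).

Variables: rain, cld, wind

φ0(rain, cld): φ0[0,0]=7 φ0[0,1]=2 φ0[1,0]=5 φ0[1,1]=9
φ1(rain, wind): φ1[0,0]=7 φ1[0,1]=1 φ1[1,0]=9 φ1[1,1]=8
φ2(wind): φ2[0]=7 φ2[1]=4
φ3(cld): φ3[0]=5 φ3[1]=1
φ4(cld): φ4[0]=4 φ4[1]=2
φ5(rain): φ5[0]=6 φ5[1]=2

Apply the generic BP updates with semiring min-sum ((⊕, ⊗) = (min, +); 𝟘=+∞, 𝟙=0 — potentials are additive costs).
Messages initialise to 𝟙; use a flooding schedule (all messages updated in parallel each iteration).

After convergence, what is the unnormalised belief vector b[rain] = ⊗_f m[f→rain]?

init: all messages = 𝟙 over 2 values
r1 m[φ0→rain] = [2, 5]
r1 m[φ0→cld] = [5, 2]
r1 m[φ1→rain] = [1, 8]
r1 m[φ1→wind] = [7, 1]
r1 m[φ2→wind] = [7, 4]
r1 m[φ3→cld] = [5, 1]
r1 m[φ4→cld] = [4, 2]
r1 m[φ5→rain] = [6, 2]
r1 m[rain→φ0] = [0, 0]
r1 m[rain→φ1] = [0, 0]
r1 m[rain→φ5] = [0, 0]
r1 m[cld→φ0] = [0, 0]
r1 m[cld→φ3] = [0, 0]
r1 m[cld→φ4] = [0, 0]
r1 m[wind→φ1] = [0, 0]
r1 m[wind→φ2] = [0, 0]
r2 m[φ0→rain] = [2, 5]
r2 m[φ0→cld] = [5, 2]
r2 m[φ1→rain] = [1, 8]
r2 m[φ1→wind] = [7, 1]
r2 m[φ2→wind] = [7, 4]
r2 m[φ3→cld] = [5, 1]
r2 m[φ4→cld] = [4, 2]
r2 m[φ5→rain] = [6, 2]
r2 m[rain→φ0] = [7, 10]
r2 m[rain→φ1] = [8, 7]
r2 m[rain→φ5] = [3, 13]
r2 m[cld→φ0] = [9, 3]
r2 m[cld→φ3] = [9, 4]
r2 m[cld→φ4] = [10, 3]
r2 m[wind→φ1] = [7, 4]
r2 m[wind→φ2] = [7, 1]
r3 m[φ0→rain] = [5, 12]
r3 m[φ0→cld] = [14, 9]
r3 m[φ1→rain] = [5, 12]
r3 m[φ1→wind] = [15, 9]
r3 m[φ2→wind] = [7, 4]
r3 m[φ3→cld] = [5, 1]
r3 m[φ4→cld] = [4, 2]
r3 m[φ5→rain] = [6, 2]
r3 m[rain→φ0] = [7, 10]
r3 m[rain→φ1] = [8, 7]
r3 m[rain→φ5] = [3, 13]
r3 m[cld→φ0] = [9, 3]
r3 m[cld→φ3] = [9, 4]
r3 m[cld→φ4] = [10, 3]
r3 m[wind→φ1] = [7, 4]
r3 m[wind→φ2] = [7, 1]
r4 m[φ0→rain] = [5, 12]
r4 m[φ0→cld] = [14, 9]
r4 m[φ1→rain] = [5, 12]
r4 m[φ1→wind] = [15, 9]
r4 m[φ2→wind] = [7, 4]
r4 m[φ3→cld] = [5, 1]
r4 m[φ4→cld] = [4, 2]
r4 m[φ5→rain] = [6, 2]
r4 m[rain→φ0] = [11, 14]
r4 m[rain→φ1] = [11, 14]
r4 m[rain→φ5] = [10, 24]
r4 m[cld→φ0] = [9, 3]
r4 m[cld→φ3] = [18, 11]
r4 m[cld→φ4] = [19, 10]
r4 m[wind→φ1] = [7, 4]
r4 m[wind→φ2] = [15, 9]
r5 m[φ0→rain] = [5, 12]
r5 m[φ0→cld] = [18, 13]
r5 m[φ1→rain] = [5, 12]
r5 m[φ1→wind] = [18, 12]
r5 m[φ2→wind] = [7, 4]
r5 m[φ3→cld] = [5, 1]
r5 m[φ4→cld] = [4, 2]
r5 m[φ5→rain] = [6, 2]
r5 m[rain→φ0] = [11, 14]
r5 m[rain→φ1] = [11, 14]
r5 m[rain→φ5] = [10, 24]
r5 m[cld→φ0] = [9, 3]
r5 m[cld→φ3] = [18, 11]
r5 m[cld→φ4] = [19, 10]
r5 m[wind→φ1] = [7, 4]
r5 m[wind→φ2] = [15, 9]
r6 m[φ0→rain] = [5, 12]
r6 m[φ0→cld] = [18, 13]
r6 m[φ1→rain] = [5, 12]
r6 m[φ1→wind] = [18, 12]
r6 m[φ2→wind] = [7, 4]
r6 m[φ3→cld] = [5, 1]
r6 m[φ4→cld] = [4, 2]
r6 m[φ5→rain] = [6, 2]
r6 m[rain→φ0] = [11, 14]
r6 m[rain→φ1] = [11, 14]
r6 m[rain→φ5] = [10, 24]
r6 m[cld→φ0] = [9, 3]
r6 m[cld→φ3] = [22, 15]
r6 m[cld→φ4] = [23, 14]
r6 m[wind→φ1] = [7, 4]
r6 m[wind→φ2] = [18, 12]
r7 m[φ0→rain] = [5, 12]
r7 m[φ0→cld] = [18, 13]
r7 m[φ1→rain] = [5, 12]
r7 m[φ1→wind] = [18, 12]
r7 m[φ2→wind] = [7, 4]
r7 m[φ3→cld] = [5, 1]
r7 m[φ4→cld] = [4, 2]
r7 m[φ5→rain] = [6, 2]
r7 m[rain→φ0] = [11, 14]
r7 m[rain→φ1] = [11, 14]
r7 m[rain→φ5] = [10, 24]
r7 m[cld→φ0] = [9, 3]
r7 m[cld→φ3] = [22, 15]
r7 m[cld→φ4] = [23, 14]
r7 m[wind→φ1] = [7, 4]
r7 m[wind→φ2] = [18, 12]
fixed point reached at round 7
b[rain] = ⊗ incoming = [16, 26]

b[rain] = [16, 26]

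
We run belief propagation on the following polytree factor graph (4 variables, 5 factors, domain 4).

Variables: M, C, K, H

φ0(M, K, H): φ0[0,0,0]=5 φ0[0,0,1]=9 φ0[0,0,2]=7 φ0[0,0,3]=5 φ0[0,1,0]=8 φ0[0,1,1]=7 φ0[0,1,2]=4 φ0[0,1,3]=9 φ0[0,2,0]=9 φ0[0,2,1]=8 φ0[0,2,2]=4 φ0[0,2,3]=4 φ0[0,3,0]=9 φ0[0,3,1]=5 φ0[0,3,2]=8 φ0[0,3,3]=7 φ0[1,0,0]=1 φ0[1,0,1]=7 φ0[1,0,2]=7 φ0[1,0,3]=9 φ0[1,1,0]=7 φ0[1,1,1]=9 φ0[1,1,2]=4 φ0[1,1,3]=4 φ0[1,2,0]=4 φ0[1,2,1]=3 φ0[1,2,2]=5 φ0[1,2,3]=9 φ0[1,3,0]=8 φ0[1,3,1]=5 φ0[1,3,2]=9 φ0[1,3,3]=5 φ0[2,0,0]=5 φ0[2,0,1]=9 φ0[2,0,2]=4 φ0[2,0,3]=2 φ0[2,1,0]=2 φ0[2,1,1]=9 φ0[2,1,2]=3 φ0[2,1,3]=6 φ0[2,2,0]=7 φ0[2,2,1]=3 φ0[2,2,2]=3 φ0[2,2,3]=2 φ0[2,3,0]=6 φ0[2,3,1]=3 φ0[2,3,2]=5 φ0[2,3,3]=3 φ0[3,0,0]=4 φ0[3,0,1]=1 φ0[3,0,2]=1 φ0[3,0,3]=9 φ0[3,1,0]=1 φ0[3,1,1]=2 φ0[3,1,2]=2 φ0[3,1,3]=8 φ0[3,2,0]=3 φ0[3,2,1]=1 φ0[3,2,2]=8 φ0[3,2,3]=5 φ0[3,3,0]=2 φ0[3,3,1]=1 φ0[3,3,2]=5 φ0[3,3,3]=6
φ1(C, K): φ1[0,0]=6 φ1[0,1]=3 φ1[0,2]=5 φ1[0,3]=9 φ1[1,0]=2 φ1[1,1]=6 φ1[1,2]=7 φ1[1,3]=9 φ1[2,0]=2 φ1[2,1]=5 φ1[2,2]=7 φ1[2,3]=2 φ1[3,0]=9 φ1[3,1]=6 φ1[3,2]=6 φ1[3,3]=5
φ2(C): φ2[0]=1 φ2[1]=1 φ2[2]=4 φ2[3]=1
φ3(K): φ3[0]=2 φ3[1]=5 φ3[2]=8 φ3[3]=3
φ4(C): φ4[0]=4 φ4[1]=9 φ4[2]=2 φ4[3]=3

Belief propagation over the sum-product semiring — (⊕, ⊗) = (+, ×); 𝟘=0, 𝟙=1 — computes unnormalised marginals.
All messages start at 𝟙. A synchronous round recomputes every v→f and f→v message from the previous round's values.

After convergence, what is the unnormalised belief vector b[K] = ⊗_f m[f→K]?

init: all messages = 𝟙 over 4 values
r1 m[φ0→M] = [108, 96, 72, 59]
r1 m[φ0→K] = [85, 85, 78, 87]
r1 m[φ0→H] = [81, 82, 79, 93]
r1 m[φ1→C] = [23, 24, 16, 26]
r1 m[φ1→K] = [19, 20, 25, 25]
r1 m[φ2→C] = [1, 1, 4, 1]
r1 m[φ3→K] = [2, 5, 8, 3]
r1 m[φ4→C] = [4, 9, 2, 3]
r1 m[M→φ0] = [1, 1, 1, 1]
r1 m[C→φ1] = [1, 1, 1, 1]
r1 m[C→φ2] = [1, 1, 1, 1]
r1 m[C→φ4] = [1, 1, 1, 1]
r1 m[K→φ0] = [1, 1, 1, 1]
r1 m[K→φ1] = [1, 1, 1, 1]
r1 m[K→φ3] = [1, 1, 1, 1]
r1 m[H→φ0] = [1, 1, 1, 1]
r2 m[φ0→M] = [108, 96, 72, 59]
r2 m[φ0→K] = [85, 85, 78, 87]
r2 m[φ0→H] = [81, 82, 79, 93]
r2 m[φ1→C] = [23, 24, 16, 26]
r2 m[φ1→K] = [19, 20, 25, 25]
r2 m[φ2→C] = [1, 1, 4, 1]
r2 m[φ3→K] = [2, 5, 8, 3]
r2 m[φ4→C] = [4, 9, 2, 3]
r2 m[M→φ0] = [1, 1, 1, 1]
r2 m[C→φ1] = [4, 9, 8, 3]
r2 m[C→φ2] = [92, 216, 32, 78]
r2 m[C→φ4] = [23, 24, 64, 26]
r2 m[K→φ0] = [38, 100, 200, 75]
r2 m[K→φ1] = [170, 425, 624, 261]
r2 m[K→φ3] = [1615, 1700, 1950, 2175]
r2 m[H→φ0] = [1, 1, 1, 1]
r3 m[φ0→M] = [10963, 9537, 7035, 6320]
r3 m[φ0→K] = [85, 85, 78, 87]
r3 m[φ0→H] = [8845, 7738, 8047, 9225]
r3 m[φ1→C] = [7764, 9607, 7355, 9129]
r3 m[φ1→K] = [85, 124, 157, 148]
r3 m[φ2→C] = [1, 1, 4, 1]
r3 m[φ3→K] = [2, 5, 8, 3]
r3 m[φ4→C] = [4, 9, 2, 3]
r3 m[M→φ0] = [1, 1, 1, 1]
r3 m[C→φ1] = [4, 9, 8, 3]
r3 m[C→φ2] = [92, 216, 32, 78]
r3 m[C→φ4] = [23, 24, 64, 26]
r3 m[K→φ0] = [38, 100, 200, 75]
r3 m[K→φ1] = [170, 425, 624, 261]
r3 m[K→φ3] = [1615, 1700, 1950, 2175]
r3 m[H→φ0] = [1, 1, 1, 1]
r4 m[φ0→M] = [10963, 9537, 7035, 6320]
r4 m[φ0→K] = [85, 85, 78, 87]
r4 m[φ0→H] = [8845, 7738, 8047, 9225]
r4 m[φ1→C] = [7764, 9607, 7355, 9129]
r4 m[φ1→K] = [85, 124, 157, 148]
r4 m[φ2→C] = [1, 1, 4, 1]
r4 m[φ3→K] = [2, 5, 8, 3]
r4 m[φ4→C] = [4, 9, 2, 3]
r4 m[M→φ0] = [1, 1, 1, 1]
r4 m[C→φ1] = [4, 9, 8, 3]
r4 m[C→φ2] = [31056, 86463, 14710, 27387]
r4 m[C→φ4] = [7764, 9607, 29420, 9129]
r4 m[K→φ0] = [170, 620, 1256, 444]
r4 m[K→φ1] = [170, 425, 624, 261]
r4 m[K→φ3] = [7225, 10540, 12246, 12876]
r4 m[H→φ0] = [1, 1, 1, 1]
r5 m[φ0→M] = [66056, 57324, 42188, 38178]
r5 m[φ0→K] = [85, 85, 78, 87]
r5 m[φ0→H] = [53698, 46216, 48398, 55434]
r5 m[φ1→C] = [7764, 9607, 7355, 9129]
r5 m[φ1→K] = [85, 124, 157, 148]
r5 m[φ2→C] = [1, 1, 4, 1]
r5 m[φ3→K] = [2, 5, 8, 3]
r5 m[φ4→C] = [4, 9, 2, 3]
r5 m[M→φ0] = [1, 1, 1, 1]
r5 m[C→φ1] = [4, 9, 8, 3]
r5 m[C→φ2] = [31056, 86463, 14710, 27387]
r5 m[C→φ4] = [7764, 9607, 29420, 9129]
r5 m[K→φ0] = [170, 620, 1256, 444]
r5 m[K→φ1] = [170, 425, 624, 261]
r5 m[K→φ3] = [7225, 10540, 12246, 12876]
r5 m[H→φ0] = [1, 1, 1, 1]
r6 m[φ0→M] = [66056, 57324, 42188, 38178]
r6 m[φ0→K] = [85, 85, 78, 87]
r6 m[φ0→H] = [53698, 46216, 48398, 55434]
r6 m[φ1→C] = [7764, 9607, 7355, 9129]
r6 m[φ1→K] = [85, 124, 157, 148]
r6 m[φ2→C] = [1, 1, 4, 1]
r6 m[φ3→K] = [2, 5, 8, 3]
r6 m[φ4→C] = [4, 9, 2, 3]
r6 m[M→φ0] = [1, 1, 1, 1]
r6 m[C→φ1] = [4, 9, 8, 3]
r6 m[C→φ2] = [31056, 86463, 14710, 27387]
r6 m[C→φ4] = [7764, 9607, 29420, 9129]
r6 m[K→φ0] = [170, 620, 1256, 444]
r6 m[K→φ1] = [170, 425, 624, 261]
r6 m[K→φ3] = [7225, 10540, 12246, 12876]
r6 m[H→φ0] = [1, 1, 1, 1]
fixed point reached at round 6
b[K] = ⊗ incoming = [14450, 52700, 97968, 38628]

b[K] = [14450, 52700, 97968, 38628]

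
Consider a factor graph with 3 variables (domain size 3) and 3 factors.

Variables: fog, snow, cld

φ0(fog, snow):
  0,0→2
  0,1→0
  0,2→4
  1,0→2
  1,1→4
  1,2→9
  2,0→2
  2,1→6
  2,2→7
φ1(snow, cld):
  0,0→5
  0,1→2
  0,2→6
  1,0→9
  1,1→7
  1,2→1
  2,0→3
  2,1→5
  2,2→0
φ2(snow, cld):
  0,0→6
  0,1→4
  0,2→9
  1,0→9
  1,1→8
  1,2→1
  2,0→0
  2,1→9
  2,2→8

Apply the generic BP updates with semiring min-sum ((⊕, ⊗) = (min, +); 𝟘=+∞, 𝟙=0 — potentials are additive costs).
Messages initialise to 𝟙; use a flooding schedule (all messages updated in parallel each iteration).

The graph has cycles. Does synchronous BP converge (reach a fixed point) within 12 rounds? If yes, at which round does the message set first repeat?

NOT CONVERGED within 12 rounds

init: all messages = 𝟙 over 3 values
r1 m[φ0→fog] = [0, 2, 2]
r1 m[φ0→snow] = [2, 0, 4]
r1 m[φ1→snow] = [2, 1, 0]
r1 m[φ1→cld] = [3, 2, 0]
r1 m[φ2→snow] = [4, 1, 0]
r1 m[φ2→cld] = [0, 4, 1]
r1 m[fog→φ0] = [0, 0, 0]
r1 m[snow→φ0] = [0, 0, 0]
r1 m[snow→φ1] = [0, 0, 0]
r1 m[snow→φ2] = [0, 0, 0]
r1 m[cld→φ1] = [0, 0, 0]
r1 m[cld→φ2] = [0, 0, 0]
r2 m[φ0→fog] = [0, 2, 2]
r2 m[φ0→snow] = [2, 0, 4]
r2 m[φ1→snow] = [2, 1, 0]
r2 m[φ1→cld] = [3, 2, 0]
r2 m[φ2→snow] = [4, 1, 0]
r2 m[φ2→cld] = [0, 4, 1]
r2 m[fog→φ0] = [0, 0, 0]
r2 m[snow→φ0] = [6, 2, 0]
r2 m[snow→φ1] = [6, 1, 4]
r2 m[snow→φ2] = [4, 1, 4]
r2 m[cld→φ1] = [0, 4, 1]
r2 m[cld→φ2] = [3, 2, 0]
r3 m[φ0→fog] = [2, 6, 7]
r3 m[φ0→snow] = [2, 0, 4]
r3 m[φ1→snow] = [5, 2, 1]
r3 m[φ1→cld] = [7, 8, 2]
r3 m[φ2→snow] = [6, 1, 3]
r3 m[φ2→cld] = [4, 8, 2]
r3 m[fog→φ0] = [0, 0, 0]
r3 m[snow→φ0] = [6, 2, 0]
r3 m[snow→φ1] = [6, 1, 4]
r3 m[snow→φ2] = [4, 1, 4]
r3 m[cld→φ1] = [0, 4, 1]
r3 m[cld→φ2] = [3, 2, 0]
r4 m[φ0→fog] = [2, 6, 7]
r4 m[φ0→snow] = [2, 0, 4]
r4 m[φ1→snow] = [5, 2, 1]
r4 m[φ1→cld] = [7, 8, 2]
r4 m[φ2→snow] = [6, 1, 3]
r4 m[φ2→cld] = [4, 8, 2]
r4 m[fog→φ0] = [0, 0, 0]
r4 m[snow→φ0] = [11, 3, 4]
r4 m[snow→φ1] = [8, 1, 7]
r4 m[snow→φ2] = [7, 2, 5]
r4 m[cld→φ1] = [4, 8, 2]
r4 m[cld→φ2] = [7, 8, 2]
r5 m[φ0→fog] = [3, 7, 9]
r5 m[φ0→snow] = [2, 0, 4]
r5 m[φ1→snow] = [8, 3, 2]
r5 m[φ1→cld] = [10, 8, 2]
r5 m[φ2→snow] = [11, 3, 7]
r5 m[φ2→cld] = [5, 10, 3]
r5 m[fog→φ0] = [0, 0, 0]
r5 m[snow→φ0] = [11, 3, 4]
r5 m[snow→φ1] = [8, 1, 7]
r5 m[snow→φ2] = [7, 2, 5]
r5 m[cld→φ1] = [4, 8, 2]
r5 m[cld→φ2] = [7, 8, 2]
r6 m[φ0→fog] = [3, 7, 9]
r6 m[φ0→snow] = [2, 0, 4]
r6 m[φ1→snow] = [8, 3, 2]
r6 m[φ1→cld] = [10, 8, 2]
r6 m[φ2→snow] = [11, 3, 7]
r6 m[φ2→cld] = [5, 10, 3]
r6 m[fog→φ0] = [0, 0, 0]
r6 m[snow→φ0] = [19, 6, 9]
r6 m[snow→φ1] = [13, 3, 11]
r6 m[snow→φ2] = [10, 3, 6]
r6 m[cld→φ1] = [5, 10, 3]
r6 m[cld→φ2] = [10, 8, 2]
r7 m[φ0→fog] = [6, 10, 12]
r7 m[φ0→snow] = [2, 0, 4]
r7 m[φ1→snow] = [9, 4, 3]
r7 m[φ1→cld] = [12, 10, 4]
r7 m[φ2→snow] = [11, 3, 10]
r7 m[φ2→cld] = [6, 11, 4]
r7 m[fog→φ0] = [0, 0, 0]
r7 m[snow→φ0] = [19, 6, 9]
r7 m[snow→φ1] = [13, 3, 11]
r7 m[snow→φ2] = [10, 3, 6]
r7 m[cld→φ1] = [5, 10, 3]
r7 m[cld→φ2] = [10, 8, 2]
r8 m[φ0→fog] = [6, 10, 12]
r8 m[φ0→snow] = [2, 0, 4]
r8 m[φ1→snow] = [9, 4, 3]
r8 m[φ1→cld] = [12, 10, 4]
r8 m[φ2→snow] = [11, 3, 10]
r8 m[φ2→cld] = [6, 11, 4]
r8 m[fog→φ0] = [0, 0, 0]
r8 m[snow→φ0] = [20, 7, 13]
r8 m[snow→φ1] = [13, 3, 14]
r8 m[snow→φ2] = [11, 4, 7]
r8 m[cld→φ1] = [6, 11, 4]
r8 m[cld→φ2] = [12, 10, 4]
r9 m[φ0→fog] = [7, 11, 13]
r9 m[φ0→snow] = [2, 0, 4]
r9 m[φ1→snow] = [10, 5, 4]
r9 m[φ1→cld] = [12, 10, 4]
r9 m[φ2→snow] = [13, 5, 12]
r9 m[φ2→cld] = [7, 12, 5]
r9 m[fog→φ0] = [0, 0, 0]
r9 m[snow→φ0] = [20, 7, 13]
r9 m[snow→φ1] = [13, 3, 14]
r9 m[snow→φ2] = [11, 4, 7]
r9 m[cld→φ1] = [6, 11, 4]
r9 m[cld→φ2] = [12, 10, 4]
r10 m[φ0→fog] = [7, 11, 13]
r10 m[φ0→snow] = [2, 0, 4]
r10 m[φ1→snow] = [10, 5, 4]
r10 m[φ1→cld] = [12, 10, 4]
r10 m[φ2→snow] = [13, 5, 12]
r10 m[φ2→cld] = [7, 12, 5]
r10 m[fog→φ0] = [0, 0, 0]
r10 m[snow→φ0] = [23, 10, 16]
r10 m[snow→φ1] = [15, 5, 16]
r10 m[snow→φ2] = [12, 5, 8]
r10 m[cld→φ1] = [7, 12, 5]
r10 m[cld→φ2] = [12, 10, 4]
r11 m[φ0→fog] = [10, 14, 16]
r11 m[φ0→snow] = [2, 0, 4]
r11 m[φ1→snow] = [11, 6, 5]
r11 m[φ1→cld] = [14, 12, 6]
r11 m[φ2→snow] = [13, 5, 12]
r11 m[φ2→cld] = [8, 13, 6]
r11 m[fog→φ0] = [0, 0, 0]
r11 m[snow→φ0] = [23, 10, 16]
r11 m[snow→φ1] = [15, 5, 16]
r11 m[snow→φ2] = [12, 5, 8]
r11 m[cld→φ1] = [7, 12, 5]
r11 m[cld→φ2] = [12, 10, 4]
r12 m[φ0→fog] = [10, 14, 16]
r12 m[φ0→snow] = [2, 0, 4]
r12 m[φ1→snow] = [11, 6, 5]
r12 m[φ1→cld] = [14, 12, 6]
r12 m[φ2→snow] = [13, 5, 12]
r12 m[φ2→cld] = [8, 13, 6]
r12 m[fog→φ0] = [0, 0, 0]
r12 m[snow→φ0] = [24, 11, 17]
r12 m[snow→φ1] = [15, 5, 16]
r12 m[snow→φ2] = [13, 6, 9]
r12 m[cld→φ1] = [8, 13, 6]
r12 m[cld→φ2] = [14, 12, 6]
no fixed point within 12 rounds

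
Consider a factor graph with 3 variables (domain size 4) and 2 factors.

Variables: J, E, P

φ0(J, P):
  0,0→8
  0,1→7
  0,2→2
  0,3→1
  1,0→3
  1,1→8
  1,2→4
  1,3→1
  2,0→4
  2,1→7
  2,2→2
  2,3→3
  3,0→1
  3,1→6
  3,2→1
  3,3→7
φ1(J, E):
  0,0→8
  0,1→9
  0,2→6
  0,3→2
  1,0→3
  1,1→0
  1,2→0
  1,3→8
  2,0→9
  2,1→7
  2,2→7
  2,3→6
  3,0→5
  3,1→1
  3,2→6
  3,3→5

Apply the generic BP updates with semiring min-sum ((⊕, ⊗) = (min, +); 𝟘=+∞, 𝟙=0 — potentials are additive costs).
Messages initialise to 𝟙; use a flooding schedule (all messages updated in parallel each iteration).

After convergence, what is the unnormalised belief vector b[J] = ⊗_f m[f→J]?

b[J] = [3, 1, 8, 2]

init: all messages = 𝟙 over 4 values
r1 m[φ0→J] = [1, 1, 2, 1]
r1 m[φ0→P] = [1, 6, 1, 1]
r1 m[φ1→J] = [2, 0, 6, 1]
r1 m[φ1→E] = [3, 0, 0, 2]
r1 m[J→φ0] = [0, 0, 0, 0]
r1 m[J→φ1] = [0, 0, 0, 0]
r1 m[E→φ1] = [0, 0, 0, 0]
r1 m[P→φ0] = [0, 0, 0, 0]
r2 m[φ0→J] = [1, 1, 2, 1]
r2 m[φ0→P] = [1, 6, 1, 1]
r2 m[φ1→J] = [2, 0, 6, 1]
r2 m[φ1→E] = [3, 0, 0, 2]
r2 m[J→φ0] = [2, 0, 6, 1]
r2 m[J→φ1] = [1, 1, 2, 1]
r2 m[E→φ1] = [0, 0, 0, 0]
r2 m[P→φ0] = [0, 0, 0, 0]
r3 m[φ0→J] = [1, 1, 2, 1]
r3 m[φ0→P] = [2, 7, 2, 1]
r3 m[φ1→J] = [2, 0, 6, 1]
r3 m[φ1→E] = [4, 1, 1, 3]
r3 m[J→φ0] = [2, 0, 6, 1]
r3 m[J→φ1] = [1, 1, 2, 1]
r3 m[E→φ1] = [0, 0, 0, 0]
r3 m[P→φ0] = [0, 0, 0, 0]
r4 m[φ0→J] = [1, 1, 2, 1]
r4 m[φ0→P] = [2, 7, 2, 1]
r4 m[φ1→J] = [2, 0, 6, 1]
r4 m[φ1→E] = [4, 1, 1, 3]
r4 m[J→φ0] = [2, 0, 6, 1]
r4 m[J→φ1] = [1, 1, 2, 1]
r4 m[E→φ1] = [0, 0, 0, 0]
r4 m[P→φ0] = [0, 0, 0, 0]
fixed point reached at round 4
b[J] = ⊗ incoming = [3, 1, 8, 2]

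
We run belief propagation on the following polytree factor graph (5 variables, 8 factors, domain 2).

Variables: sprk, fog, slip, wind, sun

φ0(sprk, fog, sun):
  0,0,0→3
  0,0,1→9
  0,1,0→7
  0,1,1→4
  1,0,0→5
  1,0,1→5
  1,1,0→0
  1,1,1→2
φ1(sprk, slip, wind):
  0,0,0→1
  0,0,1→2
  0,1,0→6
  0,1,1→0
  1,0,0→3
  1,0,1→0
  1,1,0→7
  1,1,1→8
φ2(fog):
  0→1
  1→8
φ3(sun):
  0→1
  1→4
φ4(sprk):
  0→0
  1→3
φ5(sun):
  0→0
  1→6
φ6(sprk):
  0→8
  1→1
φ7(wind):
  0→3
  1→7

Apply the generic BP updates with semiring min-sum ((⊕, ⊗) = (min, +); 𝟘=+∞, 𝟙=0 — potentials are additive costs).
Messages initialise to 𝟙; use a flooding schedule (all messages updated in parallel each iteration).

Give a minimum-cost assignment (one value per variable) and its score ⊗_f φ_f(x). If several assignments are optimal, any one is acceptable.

init: all messages = 𝟙 over 2 values
r1 m[φ0→sprk] = [3, 0]
r1 m[φ0→fog] = [3, 0]
r1 m[φ0→sun] = [0, 2]
r1 m[φ1→sprk] = [0, 0]
r1 m[φ1→slip] = [0, 0]
r1 m[φ1→wind] = [1, 0]
r1 m[φ2→fog] = [1, 8]
r1 m[φ3→sun] = [1, 4]
r1 m[φ4→sprk] = [0, 3]
r1 m[φ5→sun] = [0, 6]
r1 m[φ6→sprk] = [8, 1]
r1 m[φ7→wind] = [3, 7]
r1 m[sprk→φ0] = [0, 0]
r1 m[sprk→φ1] = [0, 0]
r1 m[sprk→φ4] = [0, 0]
r1 m[sprk→φ6] = [0, 0]
r1 m[fog→φ0] = [0, 0]
r1 m[fog→φ2] = [0, 0]
r1 m[slip→φ1] = [0, 0]
r1 m[wind→φ1] = [0, 0]
r1 m[wind→φ7] = [0, 0]
r1 m[sun→φ0] = [0, 0]
r1 m[sun→φ3] = [0, 0]
r1 m[sun→φ5] = [0, 0]
r2 m[φ0→sprk] = [3, 0]
r2 m[φ0→fog] = [3, 0]
r2 m[φ0→sun] = [0, 2]
r2 m[φ1→sprk] = [0, 0]
r2 m[φ1→slip] = [0, 0]
r2 m[φ1→wind] = [1, 0]
r2 m[φ2→fog] = [1, 8]
r2 m[φ3→sun] = [1, 4]
r2 m[φ4→sprk] = [0, 3]
r2 m[φ5→sun] = [0, 6]
r2 m[φ6→sprk] = [8, 1]
r2 m[φ7→wind] = [3, 7]
r2 m[sprk→φ0] = [8, 4]
r2 m[sprk→φ1] = [11, 4]
r2 m[sprk→φ4] = [11, 1]
r2 m[sprk→φ6] = [3, 3]
r2 m[fog→φ0] = [1, 8]
r2 m[fog→φ2] = [3, 0]
r2 m[slip→φ1] = [0, 0]
r2 m[wind→φ1] = [3, 7]
r2 m[wind→φ7] = [1, 0]
r2 m[sun→φ0] = [1, 10]
r2 m[sun→φ3] = [0, 8]
r2 m[sun→φ5] = [1, 6]
r3 m[φ0→sprk] = [5, 7]
r3 m[φ0→fog] = [10, 5]
r3 m[φ0→sun] = [10, 10]
r3 m[φ1→sprk] = [4, 6]
r3 m[φ1→slip] = [10, 14]
r3 m[φ1→wind] = [7, 4]
r3 m[φ2→fog] = [1, 8]
r3 m[φ3→sun] = [1, 4]
r3 m[φ4→sprk] = [0, 3]
r3 m[φ5→sun] = [0, 6]
r3 m[φ6→sprk] = [8, 1]
r3 m[φ7→wind] = [3, 7]
r3 m[sprk→φ0] = [8, 4]
r3 m[sprk→φ1] = [11, 4]
r3 m[sprk→φ4] = [11, 1]
r3 m[sprk→φ6] = [3, 3]
r3 m[fog→φ0] = [1, 8]
r3 m[fog→φ2] = [3, 0]
r3 m[slip→φ1] = [0, 0]
r3 m[wind→φ1] = [3, 7]
r3 m[wind→φ7] = [1, 0]
r3 m[sun→φ0] = [1, 10]
r3 m[sun→φ3] = [0, 8]
r3 m[sun→φ5] = [1, 6]
r4 m[φ0→sprk] = [5, 7]
r4 m[φ0→fog] = [10, 5]
r4 m[φ0→sun] = [10, 10]
r4 m[φ1→sprk] = [4, 6]
r4 m[φ1→slip] = [10, 14]
r4 m[φ1→wind] = [7, 4]
r4 m[φ2→fog] = [1, 8]
r4 m[φ3→sun] = [1, 4]
r4 m[φ4→sprk] = [0, 3]
r4 m[φ5→sun] = [0, 6]
r4 m[φ6→sprk] = [8, 1]
r4 m[φ7→wind] = [3, 7]
r4 m[sprk→φ0] = [12, 10]
r4 m[sprk→φ1] = [13, 11]
r4 m[sprk→φ4] = [17, 14]
r4 m[sprk→φ6] = [9, 16]
r4 m[fog→φ0] = [1, 8]
r4 m[fog→φ2] = [10, 5]
r4 m[slip→φ1] = [0, 0]
r4 m[wind→φ1] = [3, 7]
r4 m[wind→φ7] = [7, 4]
r4 m[sun→φ0] = [1, 10]
r4 m[sun→φ3] = [10, 16]
r4 m[sun→φ5] = [11, 14]
r5 m[φ0→sprk] = [5, 7]
r5 m[φ0→fog] = [16, 11]
r5 m[φ0→sun] = [16, 16]
r5 m[φ1→sprk] = [4, 6]
r5 m[φ1→slip] = [17, 20]
r5 m[φ1→wind] = [14, 11]
r5 m[φ2→fog] = [1, 8]
r5 m[φ3→sun] = [1, 4]
r5 m[φ4→sprk] = [0, 3]
r5 m[φ5→sun] = [0, 6]
r5 m[φ6→sprk] = [8, 1]
r5 m[φ7→wind] = [3, 7]
r5 m[sprk→φ0] = [12, 10]
r5 m[sprk→φ1] = [13, 11]
r5 m[sprk→φ4] = [17, 14]
r5 m[sprk→φ6] = [9, 16]
r5 m[fog→φ0] = [1, 8]
r5 m[fog→φ2] = [10, 5]
r5 m[slip→φ1] = [0, 0]
r5 m[wind→φ1] = [3, 7]
r5 m[wind→φ7] = [7, 4]
r5 m[sun→φ0] = [1, 10]
r5 m[sun→φ3] = [10, 16]
r5 m[sun→φ5] = [11, 14]
r6 m[φ0→sprk] = [5, 7]
r6 m[φ0→fog] = [16, 11]
r6 m[φ0→sun] = [16, 16]
r6 m[φ1→sprk] = [4, 6]
r6 m[φ1→slip] = [17, 20]
r6 m[φ1→wind] = [14, 11]
r6 m[φ2→fog] = [1, 8]
r6 m[φ3→sun] = [1, 4]
r6 m[φ4→sprk] = [0, 3]
r6 m[φ5→sun] = [0, 6]
r6 m[φ6→sprk] = [8, 1]
r6 m[φ7→wind] = [3, 7]
r6 m[sprk→φ0] = [12, 10]
r6 m[sprk→φ1] = [13, 11]
r6 m[sprk→φ4] = [17, 14]
r6 m[sprk→φ6] = [9, 16]
r6 m[fog→φ0] = [1, 8]
r6 m[fog→φ2] = [16, 11]
r6 m[slip→φ1] = [0, 0]
r6 m[wind→φ1] = [3, 7]
r6 m[wind→φ7] = [14, 11]
r6 m[sun→φ0] = [1, 10]
r6 m[sun→φ3] = [16, 22]
r6 m[sun→φ5] = [17, 20]
r7 m[φ0→sprk] = [5, 7]
r7 m[φ0→fog] = [16, 11]
r7 m[φ0→sun] = [16, 16]
r7 m[φ1→sprk] = [4, 6]
r7 m[φ1→slip] = [17, 20]
r7 m[φ1→wind] = [14, 11]
r7 m[φ2→fog] = [1, 8]
r7 m[φ3→sun] = [1, 4]
r7 m[φ4→sprk] = [0, 3]
r7 m[φ5→sun] = [0, 6]
r7 m[φ6→sprk] = [8, 1]
r7 m[φ7→wind] = [3, 7]
r7 m[sprk→φ0] = [12, 10]
r7 m[sprk→φ1] = [13, 11]
r7 m[sprk→φ4] = [17, 14]
r7 m[sprk→φ6] = [9, 16]
r7 m[fog→φ0] = [1, 8]
r7 m[fog→φ2] = [16, 11]
r7 m[slip→φ1] = [0, 0]
r7 m[wind→φ1] = [3, 7]
r7 m[wind→φ7] = [14, 11]
r7 m[sun→φ0] = [1, 10]
r7 m[sun→φ3] = [16, 22]
r7 m[sun→φ5] = [17, 20]
fixed point reached at round 7
traceback from sprk: (sprk=0, fog=0, slip=0, wind=0, sun=0), score=17

assignment: (sprk=0, fog=0, slip=0, wind=0, sun=0); score = 17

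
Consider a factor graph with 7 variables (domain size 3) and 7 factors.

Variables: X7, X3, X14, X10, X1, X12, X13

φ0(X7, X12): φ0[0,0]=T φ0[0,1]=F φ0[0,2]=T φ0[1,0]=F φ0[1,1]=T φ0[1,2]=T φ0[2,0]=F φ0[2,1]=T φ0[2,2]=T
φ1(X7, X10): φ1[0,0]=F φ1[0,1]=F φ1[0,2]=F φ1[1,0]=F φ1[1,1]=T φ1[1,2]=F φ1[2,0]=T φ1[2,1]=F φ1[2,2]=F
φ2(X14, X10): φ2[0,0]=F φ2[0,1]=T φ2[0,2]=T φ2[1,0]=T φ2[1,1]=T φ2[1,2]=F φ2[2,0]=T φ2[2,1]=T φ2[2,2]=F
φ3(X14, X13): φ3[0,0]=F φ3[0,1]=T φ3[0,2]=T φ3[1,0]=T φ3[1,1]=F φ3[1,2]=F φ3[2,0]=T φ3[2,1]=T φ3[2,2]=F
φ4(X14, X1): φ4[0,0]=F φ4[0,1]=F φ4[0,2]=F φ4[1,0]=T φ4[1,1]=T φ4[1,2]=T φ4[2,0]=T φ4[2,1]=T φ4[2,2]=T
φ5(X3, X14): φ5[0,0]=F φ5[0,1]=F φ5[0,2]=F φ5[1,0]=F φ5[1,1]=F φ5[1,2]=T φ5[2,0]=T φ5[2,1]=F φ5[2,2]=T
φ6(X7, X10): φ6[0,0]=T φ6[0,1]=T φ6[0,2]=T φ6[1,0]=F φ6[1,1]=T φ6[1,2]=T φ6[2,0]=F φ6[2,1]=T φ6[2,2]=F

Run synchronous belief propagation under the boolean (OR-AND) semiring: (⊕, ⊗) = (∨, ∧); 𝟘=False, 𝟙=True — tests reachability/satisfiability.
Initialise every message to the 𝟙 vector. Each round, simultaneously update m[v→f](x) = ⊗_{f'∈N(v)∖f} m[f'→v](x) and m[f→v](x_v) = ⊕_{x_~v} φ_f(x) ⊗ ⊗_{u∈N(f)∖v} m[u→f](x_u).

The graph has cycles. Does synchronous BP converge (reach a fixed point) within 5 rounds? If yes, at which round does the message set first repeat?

NOT CONVERGED within 5 rounds

init: all messages = 𝟙 over 3 values
r1 m[φ0→X7] = [T, T, T]
r1 m[φ0→X12] = [T, T, T]
r1 m[φ1→X7] = [F, T, T]
r1 m[φ1→X10] = [T, T, F]
r1 m[φ2→X14] = [T, T, T]
r1 m[φ2→X10] = [T, T, T]
r1 m[φ3→X14] = [T, T, T]
r1 m[φ3→X13] = [T, T, T]
r1 m[φ4→X14] = [F, T, T]
r1 m[φ4→X1] = [T, T, T]
r1 m[φ5→X3] = [F, T, T]
r1 m[φ5→X14] = [T, F, T]
r1 m[φ6→X7] = [T, T, T]
r1 m[φ6→X10] = [T, T, T]
r1 m[X7→φ0] = [T, T, T]
r1 m[X7→φ1] = [T, T, T]
r1 m[X7→φ6] = [T, T, T]
r1 m[X3→φ5] = [T, T, T]
r1 m[X14→φ2] = [T, T, T]
r1 m[X14→φ3] = [T, T, T]
r1 m[X14→φ4] = [T, T, T]
r1 m[X14→φ5] = [T, T, T]
r1 m[X10→φ1] = [T, T, T]
r1 m[X10→φ2] = [T, T, T]
r1 m[X10→φ6] = [T, T, T]
r1 m[X1→φ4] = [T, T, T]
r1 m[X12→φ0] = [T, T, T]
r1 m[X13→φ3] = [T, T, T]
r2 m[φ0→X7] = [T, T, T]
r2 m[φ0→X12] = [T, T, T]
r2 m[φ1→X7] = [F, T, T]
r2 m[φ1→X10] = [T, T, F]
r2 m[φ2→X14] = [T, T, T]
r2 m[φ2→X10] = [T, T, T]
r2 m[φ3→X14] = [T, T, T]
r2 m[φ3→X13] = [T, T, T]
r2 m[φ4→X14] = [F, T, T]
r2 m[φ4→X1] = [T, T, T]
r2 m[φ5→X3] = [F, T, T]
r2 m[φ5→X14] = [T, F, T]
r2 m[φ6→X7] = [T, T, T]
r2 m[φ6→X10] = [T, T, T]
r2 m[X7→φ0] = [F, T, T]
r2 m[X7→φ1] = [T, T, T]
r2 m[X7→φ6] = [F, T, T]
r2 m[X3→φ5] = [T, T, T]
r2 m[X14→φ2] = [F, F, T]
r2 m[X14→φ3] = [F, F, T]
r2 m[X14→φ4] = [T, F, T]
r2 m[X14→φ5] = [F, T, T]
r2 m[X10→φ1] = [T, T, T]
r2 m[X10→φ2] = [T, T, F]
r2 m[X10→φ6] = [T, T, F]
r2 m[X1→φ4] = [T, T, T]
r2 m[X12→φ0] = [T, T, T]
r2 m[X13→φ3] = [T, T, T]
r3 m[φ0→X7] = [T, T, T]
r3 m[φ0→X12] = [F, T, T]
r3 m[φ1→X7] = [F, T, T]
r3 m[φ1→X10] = [T, T, F]
r3 m[φ2→X14] = [T, T, T]
r3 m[φ2→X10] = [T, T, F]
r3 m[φ3→X14] = [T, T, T]
r3 m[φ3→X13] = [T, T, F]
r3 m[φ4→X14] = [F, T, T]
r3 m[φ4→X1] = [T, T, T]
r3 m[φ5→X3] = [F, T, T]
r3 m[φ5→X14] = [T, F, T]
r3 m[φ6→X7] = [T, T, T]
r3 m[φ6→X10] = [F, T, T]
r3 m[X7→φ0] = [F, T, T]
r3 m[X7→φ1] = [T, T, T]
r3 m[X7→φ6] = [F, T, T]
r3 m[X3→φ5] = [T, T, T]
r3 m[X14→φ2] = [F, F, T]
r3 m[X14→φ3] = [F, F, T]
r3 m[X14→φ4] = [T, F, T]
r3 m[X14→φ5] = [F, T, T]
r3 m[X10→φ1] = [T, T, T]
r3 m[X10→φ2] = [T, T, F]
r3 m[X10→φ6] = [T, T, F]
r3 m[X1→φ4] = [T, T, T]
r3 m[X12→φ0] = [T, T, T]
r3 m[X13→φ3] = [T, T, T]
r4 m[φ0→X7] = [T, T, T]
r4 m[φ0→X12] = [F, T, T]
r4 m[φ1→X7] = [F, T, T]
r4 m[φ1→X10] = [T, T, F]
r4 m[φ2→X14] = [T, T, T]
r4 m[φ2→X10] = [T, T, F]
r4 m[φ3→X14] = [T, T, T]
r4 m[φ3→X13] = [T, T, F]
r4 m[φ4→X14] = [F, T, T]
r4 m[φ4→X1] = [T, T, T]
r4 m[φ5→X3] = [F, T, T]
r4 m[φ5→X14] = [T, F, T]
r4 m[φ6→X7] = [T, T, T]
r4 m[φ6→X10] = [F, T, T]
r4 m[X7→φ0] = [F, T, T]
r4 m[X7→φ1] = [T, T, T]
r4 m[X7→φ6] = [F, T, T]
r4 m[X3→φ5] = [T, T, T]
r4 m[X14→φ2] = [F, F, T]
r4 m[X14→φ3] = [F, F, T]
r4 m[X14→φ4] = [T, F, T]
r4 m[X14→φ5] = [F, T, T]
r4 m[X10→φ1] = [F, T, F]
r4 m[X10→φ2] = [F, T, F]
r4 m[X10→φ6] = [T, T, F]
r4 m[X1→φ4] = [T, T, T]
r4 m[X12→φ0] = [T, T, T]
r4 m[X13→φ3] = [T, T, T]
r5 m[φ0→X7] = [T, T, T]
r5 m[φ0→X12] = [F, T, T]
r5 m[φ1→X7] = [F, T, F]
r5 m[φ1→X10] = [T, T, F]
r5 m[φ2→X14] = [T, T, T]
r5 m[φ2→X10] = [T, T, F]
r5 m[φ3→X14] = [T, T, T]
r5 m[φ3→X13] = [T, T, F]
r5 m[φ4→X14] = [F, T, T]
r5 m[φ4→X1] = [T, T, T]
r5 m[φ5→X3] = [F, T, T]
r5 m[φ5→X14] = [T, F, T]
r5 m[φ6→X7] = [T, T, T]
r5 m[φ6→X10] = [F, T, T]
r5 m[X7→φ0] = [F, T, T]
r5 m[X7→φ1] = [T, T, T]
r5 m[X7→φ6] = [F, T, T]
r5 m[X3→φ5] = [T, T, T]
r5 m[X14→φ2] = [F, F, T]
r5 m[X14→φ3] = [F, F, T]
r5 m[X14→φ4] = [T, F, T]
r5 m[X14→φ5] = [F, T, T]
r5 m[X10→φ1] = [F, T, F]
r5 m[X10→φ2] = [F, T, F]
r5 m[X10→φ6] = [T, T, F]
r5 m[X1→φ4] = [T, T, T]
r5 m[X12→φ0] = [T, T, T]
r5 m[X13→φ3] = [T, T, T]
no fixed point within 5 rounds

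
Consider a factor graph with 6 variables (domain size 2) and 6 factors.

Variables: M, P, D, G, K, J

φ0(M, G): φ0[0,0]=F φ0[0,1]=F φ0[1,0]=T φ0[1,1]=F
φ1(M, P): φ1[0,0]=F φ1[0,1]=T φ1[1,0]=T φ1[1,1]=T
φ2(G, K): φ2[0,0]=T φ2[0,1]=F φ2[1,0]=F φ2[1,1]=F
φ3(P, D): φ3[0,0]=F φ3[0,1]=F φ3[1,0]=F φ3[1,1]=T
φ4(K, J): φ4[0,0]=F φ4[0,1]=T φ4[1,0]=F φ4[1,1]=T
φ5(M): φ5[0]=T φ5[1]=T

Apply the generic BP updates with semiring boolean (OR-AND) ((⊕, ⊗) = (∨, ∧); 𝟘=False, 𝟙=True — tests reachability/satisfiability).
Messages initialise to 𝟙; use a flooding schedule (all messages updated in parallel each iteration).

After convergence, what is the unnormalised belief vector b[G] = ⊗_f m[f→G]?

b[G] = [T, F]

init: all messages = 𝟙 over 2 values
r1 m[φ0→M] = [F, T]
r1 m[φ0→G] = [T, F]
r1 m[φ1→M] = [T, T]
r1 m[φ1→P] = [T, T]
r1 m[φ2→G] = [T, F]
r1 m[φ2→K] = [T, F]
r1 m[φ3→P] = [F, T]
r1 m[φ3→D] = [F, T]
r1 m[φ4→K] = [T, T]
r1 m[φ4→J] = [F, T]
r1 m[φ5→M] = [T, T]
r1 m[M→φ0] = [T, T]
r1 m[M→φ1] = [T, T]
r1 m[M→φ5] = [T, T]
r1 m[P→φ1] = [T, T]
r1 m[P→φ3] = [T, T]
r1 m[D→φ3] = [T, T]
r1 m[G→φ0] = [T, T]
r1 m[G→φ2] = [T, T]
r1 m[K→φ2] = [T, T]
r1 m[K→φ4] = [T, T]
r1 m[J→φ4] = [T, T]
r2 m[φ0→M] = [F, T]
r2 m[φ0→G] = [T, F]
r2 m[φ1→M] = [T, T]
r2 m[φ1→P] = [T, T]
r2 m[φ2→G] = [T, F]
r2 m[φ2→K] = [T, F]
r2 m[φ3→P] = [F, T]
r2 m[φ3→D] = [F, T]
r2 m[φ4→K] = [T, T]
r2 m[φ4→J] = [F, T]
r2 m[φ5→M] = [T, T]
r2 m[M→φ0] = [T, T]
r2 m[M→φ1] = [F, T]
r2 m[M→φ5] = [F, T]
r2 m[P→φ1] = [F, T]
r2 m[P→φ3] = [T, T]
r2 m[D→φ3] = [T, T]
r2 m[G→φ0] = [T, F]
r2 m[G→φ2] = [T, F]
r2 m[K→φ2] = [T, T]
r2 m[K→φ4] = [T, F]
r2 m[J→φ4] = [T, T]
r3 m[φ0→M] = [F, T]
r3 m[φ0→G] = [T, F]
r3 m[φ1→M] = [T, T]
r3 m[φ1→P] = [T, T]
r3 m[φ2→G] = [T, F]
r3 m[φ2→K] = [T, F]
r3 m[φ3→P] = [F, T]
r3 m[φ3→D] = [F, T]
r3 m[φ4→K] = [T, T]
r3 m[φ4→J] = [F, T]
r3 m[φ5→M] = [T, T]
r3 m[M→φ0] = [T, T]
r3 m[M→φ1] = [F, T]
r3 m[M→φ5] = [F, T]
r3 m[P→φ1] = [F, T]
r3 m[P→φ3] = [T, T]
r3 m[D→φ3] = [T, T]
r3 m[G→φ0] = [T, F]
r3 m[G→φ2] = [T, F]
r3 m[K→φ2] = [T, T]
r3 m[K→φ4] = [T, F]
r3 m[J→φ4] = [T, T]
fixed point reached at round 3
b[G] = ⊗ incoming = [T, F]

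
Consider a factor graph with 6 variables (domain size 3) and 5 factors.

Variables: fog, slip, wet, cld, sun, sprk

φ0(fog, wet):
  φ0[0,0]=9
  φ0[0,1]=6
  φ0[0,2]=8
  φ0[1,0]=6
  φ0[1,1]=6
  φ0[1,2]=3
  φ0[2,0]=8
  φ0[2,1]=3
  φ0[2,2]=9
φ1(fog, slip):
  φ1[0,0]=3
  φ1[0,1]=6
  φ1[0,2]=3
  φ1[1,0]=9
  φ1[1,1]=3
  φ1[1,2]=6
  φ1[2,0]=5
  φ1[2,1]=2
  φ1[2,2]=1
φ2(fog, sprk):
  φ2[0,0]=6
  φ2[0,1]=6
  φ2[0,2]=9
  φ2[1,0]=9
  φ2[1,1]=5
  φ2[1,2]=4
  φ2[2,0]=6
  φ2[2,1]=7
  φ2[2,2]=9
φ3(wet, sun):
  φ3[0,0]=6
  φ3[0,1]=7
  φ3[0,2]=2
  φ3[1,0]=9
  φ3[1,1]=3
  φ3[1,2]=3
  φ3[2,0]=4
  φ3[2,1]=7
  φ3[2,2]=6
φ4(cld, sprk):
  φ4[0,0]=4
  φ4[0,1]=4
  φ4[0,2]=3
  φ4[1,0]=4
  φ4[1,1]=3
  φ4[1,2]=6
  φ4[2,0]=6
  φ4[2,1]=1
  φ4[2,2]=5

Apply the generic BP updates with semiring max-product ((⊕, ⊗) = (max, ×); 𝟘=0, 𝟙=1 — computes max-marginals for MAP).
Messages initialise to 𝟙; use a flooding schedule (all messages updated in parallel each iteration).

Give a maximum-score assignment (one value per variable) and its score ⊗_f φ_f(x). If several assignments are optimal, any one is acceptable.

assignment: (fog=1, slip=0, wet=1, cld=2, sun=0, sprk=0); score = 26244

init: all messages = 𝟙 over 3 values
r1 m[φ0→fog] = [9, 6, 9]
r1 m[φ0→wet] = [9, 6, 9]
r1 m[φ1→fog] = [6, 9, 5]
r1 m[φ1→slip] = [9, 6, 6]
r1 m[φ2→fog] = [9, 9, 9]
r1 m[φ2→sprk] = [9, 7, 9]
r1 m[φ3→wet] = [7, 9, 7]
r1 m[φ3→sun] = [9, 7, 6]
r1 m[φ4→cld] = [4, 6, 6]
r1 m[φ4→sprk] = [6, 4, 6]
r1 m[fog→φ0] = [1, 1, 1]
r1 m[fog→φ1] = [1, 1, 1]
r1 m[fog→φ2] = [1, 1, 1]
r1 m[slip→φ1] = [1, 1, 1]
r1 m[wet→φ0] = [1, 1, 1]
r1 m[wet→φ3] = [1, 1, 1]
r1 m[cld→φ4] = [1, 1, 1]
r1 m[sun→φ3] = [1, 1, 1]
r1 m[sprk→φ2] = [1, 1, 1]
r1 m[sprk→φ4] = [1, 1, 1]
r2 m[φ0→fog] = [9, 6, 9]
r2 m[φ0→wet] = [9, 6, 9]
r2 m[φ1→fog] = [6, 9, 5]
r2 m[φ1→slip] = [9, 6, 6]
r2 m[φ2→fog] = [9, 9, 9]
r2 m[φ2→sprk] = [9, 7, 9]
r2 m[φ3→wet] = [7, 9, 7]
r2 m[φ3→sun] = [9, 7, 6]
r2 m[φ4→cld] = [4, 6, 6]
r2 m[φ4→sprk] = [6, 4, 6]
r2 m[fog→φ0] = [54, 81, 45]
r2 m[fog→φ1] = [81, 54, 81]
r2 m[fog→φ2] = [54, 54, 45]
r2 m[slip→φ1] = [1, 1, 1]
r2 m[wet→φ0] = [7, 9, 7]
r2 m[wet→φ3] = [9, 6, 9]
r2 m[cld→φ4] = [1, 1, 1]
r2 m[sun→φ3] = [1, 1, 1]
r2 m[sprk→φ2] = [6, 4, 6]
r2 m[sprk→φ4] = [9, 7, 9]
r3 m[φ0→fog] = [63, 54, 63]
r3 m[φ0→wet] = [486, 486, 432]
r3 m[φ1→fog] = [6, 9, 5]
r3 m[φ1→slip] = [486, 486, 324]
r3 m[φ2→fog] = [54, 54, 54]
r3 m[φ2→sprk] = [486, 324, 486]
r3 m[φ3→wet] = [7, 9, 7]
r3 m[φ3→sun] = [54, 63, 54]
r3 m[φ4→cld] = [36, 54, 54]
r3 m[φ4→sprk] = [6, 4, 6]
r3 m[fog→φ0] = [54, 81, 45]
r3 m[fog→φ1] = [81, 54, 81]
r3 m[fog→φ2] = [54, 54, 45]
r3 m[slip→φ1] = [1, 1, 1]
r3 m[wet→φ0] = [7, 9, 7]
r3 m[wet→φ3] = [9, 6, 9]
r3 m[cld→φ4] = [1, 1, 1]
r3 m[sun→φ3] = [1, 1, 1]
r3 m[sprk→φ2] = [6, 4, 6]
r3 m[sprk→φ4] = [9, 7, 9]
r4 m[φ0→fog] = [63, 54, 63]
r4 m[φ0→wet] = [486, 486, 432]
r4 m[φ1→fog] = [6, 9, 5]
r4 m[φ1→slip] = [486, 486, 324]
r4 m[φ2→fog] = [54, 54, 54]
r4 m[φ2→sprk] = [486, 324, 486]
r4 m[φ3→wet] = [7, 9, 7]
r4 m[φ3→sun] = [54, 63, 54]
r4 m[φ4→cld] = [36, 54, 54]
r4 m[φ4→sprk] = [6, 4, 6]
r4 m[fog→φ0] = [324, 486, 270]
r4 m[fog→φ1] = [3402, 2916, 3402]
r4 m[fog→φ2] = [378, 486, 315]
r4 m[slip→φ1] = [1, 1, 1]
r4 m[wet→φ0] = [7, 9, 7]
r4 m[wet→φ3] = [486, 486, 432]
r4 m[cld→φ4] = [1, 1, 1]
r4 m[sun→φ3] = [1, 1, 1]
r4 m[sprk→φ2] = [6, 4, 6]
r4 m[sprk→φ4] = [486, 324, 486]
r5 m[φ0→fog] = [63, 54, 63]
r5 m[φ0→wet] = [2916, 2916, 2592]
r5 m[φ1→fog] = [6, 9, 5]
r5 m[φ1→slip] = [26244, 20412, 17496]
r5 m[φ2→fog] = [54, 54, 54]
r5 m[φ2→sprk] = [4374, 2430, 3402]
r5 m[φ3→wet] = [7, 9, 7]
r5 m[φ3→sun] = [4374, 3402, 2592]
r5 m[φ4→cld] = [1944, 2916, 2916]
r5 m[φ4→sprk] = [6, 4, 6]
r5 m[fog→φ0] = [324, 486, 270]
r5 m[fog→φ1] = [3402, 2916, 3402]
r5 m[fog→φ2] = [378, 486, 315]
r5 m[slip→φ1] = [1, 1, 1]
r5 m[wet→φ0] = [7, 9, 7]
r5 m[wet→φ3] = [486, 486, 432]
r5 m[cld→φ4] = [1, 1, 1]
r5 m[sun→φ3] = [1, 1, 1]
r5 m[sprk→φ2] = [6, 4, 6]
r5 m[sprk→φ4] = [486, 324, 486]
r6 m[φ0→fog] = [63, 54, 63]
r6 m[φ0→wet] = [2916, 2916, 2592]
r6 m[φ1→fog] = [6, 9, 5]
r6 m[φ1→slip] = [26244, 20412, 17496]
r6 m[φ2→fog] = [54, 54, 54]
r6 m[φ2→sprk] = [4374, 2430, 3402]
r6 m[φ3→wet] = [7, 9, 7]
r6 m[φ3→sun] = [4374, 3402, 2592]
r6 m[φ4→cld] = [1944, 2916, 2916]
r6 m[φ4→sprk] = [6, 4, 6]
r6 m[fog→φ0] = [324, 486, 270]
r6 m[fog→φ1] = [3402, 2916, 3402]
r6 m[fog→φ2] = [378, 486, 315]
r6 m[slip→φ1] = [1, 1, 1]
r6 m[wet→φ0] = [7, 9, 7]
r6 m[wet→φ3] = [2916, 2916, 2592]
r6 m[cld→φ4] = [1, 1, 1]
r6 m[sun→φ3] = [1, 1, 1]
r6 m[sprk→φ2] = [6, 4, 6]
r6 m[sprk→φ4] = [4374, 2430, 3402]
r7 m[φ0→fog] = [63, 54, 63]
r7 m[φ0→wet] = [2916, 2916, 2592]
r7 m[φ1→fog] = [6, 9, 5]
r7 m[φ1→slip] = [26244, 20412, 17496]
r7 m[φ2→fog] = [54, 54, 54]
r7 m[φ2→sprk] = [4374, 2430, 3402]
r7 m[φ3→wet] = [7, 9, 7]
r7 m[φ3→sun] = [26244, 20412, 15552]
r7 m[φ4→cld] = [17496, 20412, 26244]
r7 m[φ4→sprk] = [6, 4, 6]
r7 m[fog→φ0] = [324, 486, 270]
r7 m[fog→φ1] = [3402, 2916, 3402]
r7 m[fog→φ2] = [378, 486, 315]
r7 m[slip→φ1] = [1, 1, 1]
r7 m[wet→φ0] = [7, 9, 7]
r7 m[wet→φ3] = [2916, 2916, 2592]
r7 m[cld→φ4] = [1, 1, 1]
r7 m[sun→φ3] = [1, 1, 1]
r7 m[sprk→φ2] = [6, 4, 6]
r7 m[sprk→φ4] = [4374, 2430, 3402]
r8 m[φ0→fog] = [63, 54, 63]
r8 m[φ0→wet] = [2916, 2916, 2592]
r8 m[φ1→fog] = [6, 9, 5]
r8 m[φ1→slip] = [26244, 20412, 17496]
r8 m[φ2→fog] = [54, 54, 54]
r8 m[φ2→sprk] = [4374, 2430, 3402]
r8 m[φ3→wet] = [7, 9, 7]
r8 m[φ3→sun] = [26244, 20412, 15552]
r8 m[φ4→cld] = [17496, 20412, 26244]
r8 m[φ4→sprk] = [6, 4, 6]
r8 m[fog→φ0] = [324, 486, 270]
r8 m[fog→φ1] = [3402, 2916, 3402]
r8 m[fog→φ2] = [378, 486, 315]
r8 m[slip→φ1] = [1, 1, 1]
r8 m[wet→φ0] = [7, 9, 7]
r8 m[wet→φ3] = [2916, 2916, 2592]
r8 m[cld→φ4] = [1, 1, 1]
r8 m[sun→φ3] = [1, 1, 1]
r8 m[sprk→φ2] = [6, 4, 6]
r8 m[sprk→φ4] = [4374, 2430, 3402]
fixed point reached at round 8
traceback from fog: (fog=1, slip=0, wet=1, cld=2, sun=0, sprk=0), score=26244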